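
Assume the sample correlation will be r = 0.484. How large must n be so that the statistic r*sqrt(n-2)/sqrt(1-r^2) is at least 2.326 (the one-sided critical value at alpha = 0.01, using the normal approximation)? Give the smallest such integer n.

r√(n−2)/√(1−r²) ≥ 2.326  ⇔  n−2 ≥ (2.326)²·(1−r²)/r²
(1−r²)/r² = (1−0.234256)/0.234256 = 3.2688
n ≥ 2 + 5.410276·3.2688 = 2 + 17.6851 = 19.6851
⌈19.6851⌉ = 20

20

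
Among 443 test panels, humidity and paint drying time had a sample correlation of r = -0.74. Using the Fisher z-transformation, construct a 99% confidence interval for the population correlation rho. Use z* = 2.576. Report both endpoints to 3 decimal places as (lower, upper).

(-0.791, -0.679)

Fisher z: z_r = atanh(r) = ½·ln((1+(-0.74))/(1−(-0.74))) = -0.950479
SE(z) = 1/√(n−3) = 1/√440 = 0.047673
99% ⇒ z* = 2.576; margin = 2.576·0.047673 = 0.122806
CI on z-scale: (-1.073285, -0.827673)
Back-transform: tanh(-1.073285) = -0.790696, tanh(-0.827673) = -0.679225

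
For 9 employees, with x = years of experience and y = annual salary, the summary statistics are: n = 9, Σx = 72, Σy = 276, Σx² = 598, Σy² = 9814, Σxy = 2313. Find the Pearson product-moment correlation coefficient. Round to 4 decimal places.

S_xy = nΣxy − ΣxΣy = 9·2313 − 72·276 = 20817 − 19872 = 945
S_xx = nΣx² − (Σx)² = 9·598 − 72² = 5382 − 5184 = 198
S_yy = nΣy² − (Σy)² = 9·9814 − 276² = 88326 − 76176 = 12150
r = S_xy / √(S_xx·S_yy) = 945 / √(198·12150) = 945 / √2405700 = 945 / 1551.0319 = 0.6093

0.6093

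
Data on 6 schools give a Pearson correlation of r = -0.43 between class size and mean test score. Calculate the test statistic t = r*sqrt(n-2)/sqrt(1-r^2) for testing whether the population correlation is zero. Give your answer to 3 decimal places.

-0.953

1 − r² = 1 − 0.1849 = 0.8151;  √(1−r²) = 0.902829
√(n−2) = √4 = 2.000000
t = r·√(n−2)/√(1−r²) = -0.43 · 2.000000 / 0.902829 = -0.953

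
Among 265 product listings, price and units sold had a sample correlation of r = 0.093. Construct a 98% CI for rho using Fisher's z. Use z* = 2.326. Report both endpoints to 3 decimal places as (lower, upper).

Fisher z: z_r = atanh(r) = ½·ln((1+0.093)/(1−0.093)) = 0.093270
SE(z) = 1/√(n−3) = 1/√262 = 0.061780
98% ⇒ z* = 2.326; margin = 2.326·0.061780 = 0.143700
CI on z-scale: (-0.050430, 0.236970)
Back-transform: tanh(-0.050430) = -0.050387, tanh(0.236970) = 0.232632

(-0.050, 0.233)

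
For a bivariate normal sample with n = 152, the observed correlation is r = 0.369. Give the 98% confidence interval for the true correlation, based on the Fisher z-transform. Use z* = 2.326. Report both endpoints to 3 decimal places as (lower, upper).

(0.194, 0.521)

z_r = atanh(0.369) = 0.387265;  SE = 1/√(n−3) = 1/√149 = 0.081923
z-limits: 0.387265 ± 2.326·0.081923 = 0.387265 ± 0.190553 = [0.196712, 0.577818]
ρ-limits: (tanh 0.196712, tanh 0.577818) = (0.194, 0.521)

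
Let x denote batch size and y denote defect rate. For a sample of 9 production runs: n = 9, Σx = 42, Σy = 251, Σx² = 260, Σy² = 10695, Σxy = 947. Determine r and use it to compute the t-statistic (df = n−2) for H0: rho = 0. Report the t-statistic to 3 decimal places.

S_xy = nΣxy − ΣxΣy = 9·947 − 42·251 = 8523 − 10542 = -2019
S_xx = nΣx² − (Σx)² = 9·260 − 42² = 2340 − 1764 = 576
S_yy = nΣy² − (Σy)² = 9·10695 − 251² = 96255 − 63001 = 33254
r = S_xy / √(S_xx·S_yy) = -2019 / √(576·33254) = -2019 / √19154304 = -2019 / 4376.5630 = -0.4613
t = r·√(n−2)/√(1−r²) = -0.4613·√7 / √(1−0.212798) = -1.220485 / 0.887244 = -1.376

-1.376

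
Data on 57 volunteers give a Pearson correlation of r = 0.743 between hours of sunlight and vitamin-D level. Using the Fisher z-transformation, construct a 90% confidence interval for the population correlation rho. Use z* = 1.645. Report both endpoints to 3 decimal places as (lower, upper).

(0.625, 0.828)

Fisher z: z_r = atanh(r) = ½·ln((1+0.743)/(1−0.743)) = 0.957143
SE(z) = 1/√(n−3) = 1/√54 = 0.136083
90% ⇒ z* = 1.645; margin = 1.645·0.136083 = 0.223857
CI on z-scale: (0.733286, 1.181000)
Back-transform: tanh(0.733286) = 0.625072, tanh(1.181000) = 0.827767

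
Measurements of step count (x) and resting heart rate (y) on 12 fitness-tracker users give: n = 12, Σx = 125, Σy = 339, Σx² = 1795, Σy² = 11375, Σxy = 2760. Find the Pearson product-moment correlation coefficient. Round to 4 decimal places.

Numerator: nΣxy − (Σx)(Σy) = 12·2760 − (125)(339) = -9255
Denominator: √[(nΣx²−(Σx)²)(nΣy²−(Σy)²)]
  nΣx²−(Σx)² = 12·1795 − 15625 = 5915;  nΣy²−(Σy)² = 12·11375 − 114921 = 21579
  √(5915·21579) = √127639785 = 11297.7779
r = -9255 / 11297.7779 = -0.8192

-0.8192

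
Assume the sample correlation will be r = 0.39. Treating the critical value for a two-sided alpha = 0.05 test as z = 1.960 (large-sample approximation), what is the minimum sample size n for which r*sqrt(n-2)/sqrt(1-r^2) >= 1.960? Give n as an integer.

r√(n−2)/√(1−r²) ≥ 1.960  ⇔  n−2 ≥ (1.960)²·(1−r²)/r²
(1−r²)/r² = (1−0.1521)/0.1521 = 5.5746
n ≥ 2 + 3.8416·5.5746 = 2 + 21.4154 = 23.4154
⌈23.4154⌉ = 24

24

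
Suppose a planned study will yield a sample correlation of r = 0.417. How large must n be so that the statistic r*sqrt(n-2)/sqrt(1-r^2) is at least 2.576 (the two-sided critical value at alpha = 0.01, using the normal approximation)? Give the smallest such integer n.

r√(n−2)/√(1−r²) ≥ 2.576  ⇔  n−2 ≥ (2.576)²·(1−r²)/r²
(1−r²)/r² = (1−0.173889)/0.173889 = 4.7508
n ≥ 2 + 6.635776·4.7508 = 2 + 31.5252 = 33.5252
⌈33.5252⌉ = 34

34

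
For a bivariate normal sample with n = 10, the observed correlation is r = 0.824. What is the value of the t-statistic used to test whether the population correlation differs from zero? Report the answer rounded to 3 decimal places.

4.113

1 − r² = 1 − 0.678976 = 0.321024;  √(1−r²) = 0.566590
√(n−2) = √8 = 2.828427
t = r·√(n−2)/√(1−r²) = 0.824 · 2.828427 / 0.566590 = 4.113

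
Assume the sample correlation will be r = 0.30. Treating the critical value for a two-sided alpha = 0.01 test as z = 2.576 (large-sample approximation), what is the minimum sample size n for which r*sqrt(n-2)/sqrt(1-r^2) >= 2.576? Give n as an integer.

70

r√(n−2)/√(1−r²) ≥ 2.576  ⇔  n−2 ≥ (2.576)²·(1−r²)/r²
(1−r²)/r² = (1−0.0900)/0.0900 = 10.1111
n ≥ 2 + 6.635776·10.1111 = 2 + 67.0950 = 69.0950
⌈69.0950⌉ = 70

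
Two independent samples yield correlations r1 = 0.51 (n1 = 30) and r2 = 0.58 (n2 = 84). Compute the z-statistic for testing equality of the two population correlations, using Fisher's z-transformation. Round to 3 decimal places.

Fisher z-transforms: z1 = atanh(0.51) = 0.562730, z2 = atanh(0.58) = 0.662463; difference d = -0.099733
Var(d) = 1/27 + 1/81 = 0.0370370 + 0.0123457 = 0.0493827
z = d/√Var(d) = -0.099733 / √0.0493827 = -0.099733 / 0.222222 = -0.449

-0.449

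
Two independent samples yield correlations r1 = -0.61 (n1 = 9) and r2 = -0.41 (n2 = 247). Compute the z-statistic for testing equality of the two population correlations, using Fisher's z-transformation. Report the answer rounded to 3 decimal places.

-0.661

Fisher z-transforms: z1 = atanh(-0.61) = -0.708921, z2 = atanh(-0.41) = -0.435611; difference d = -0.273310
Var(d) = 1/6 + 1/244 = 0.1666667 + 0.0040984 = 0.1707651
z = d/√Var(d) = -0.273310 / √0.1707651 = -0.273310 / 0.413237 = -0.661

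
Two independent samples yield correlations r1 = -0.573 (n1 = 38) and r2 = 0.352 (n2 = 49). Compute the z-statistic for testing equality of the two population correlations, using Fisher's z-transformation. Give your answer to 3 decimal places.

-4.546

z1 = atanh(-0.573) = -0.651978,  z2 = atanh(0.352) = 0.367725
SE = √(1/(n1−3) + 1/(n2−3)) = √(1/35 + 1/46) = √(0.0285714 + 0.0217391) = √0.0503105 = 0.224300
z = (z1 − z2)/SE = (-0.651978 − 0.367725) / 0.224300 = -1.019703 / 0.224300 = -4.546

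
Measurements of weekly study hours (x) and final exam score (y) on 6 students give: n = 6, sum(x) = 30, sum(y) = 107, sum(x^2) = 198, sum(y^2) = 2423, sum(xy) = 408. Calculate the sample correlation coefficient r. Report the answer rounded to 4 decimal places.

Numerator: nΣxy − (Σx)(Σy) = 6·408 − (30)(107) = -762
Denominator: √[(nΣx²−(Σx)²)(nΣy²−(Σy)²)]
  nΣx²−(Σx)² = 6·198 − 900 = 288;  nΣy²−(Σy)² = 6·2423 − 11449 = 3089
  √(288·3089) = √889632 = 943.2031
r = -762 / 943.2031 = -0.8079

-0.8079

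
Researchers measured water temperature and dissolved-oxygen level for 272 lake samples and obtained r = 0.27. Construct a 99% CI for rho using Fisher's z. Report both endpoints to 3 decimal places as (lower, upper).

Fisher z: z_r = atanh(r) = ½·ln((1+0.27)/(1−0.27)) = 0.276864
SE(z) = 1/√(n−3) = 1/√269 = 0.060971
99% ⇒ z* = 2.576; margin = 2.576·0.060971 = 0.157061
CI on z-scale: (0.119803, 0.433925)
Back-transform: tanh(0.119803) = 0.119233, tanh(0.433925) = 0.408596

(0.119, 0.409)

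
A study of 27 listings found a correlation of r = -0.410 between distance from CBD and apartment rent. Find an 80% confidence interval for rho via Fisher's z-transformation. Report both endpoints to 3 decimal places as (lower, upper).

Fisher z: z_r = atanh(r) = ½·ln((1+(-0.410))/(1−(-0.410))) = -0.435611
SE(z) = 1/√(n−3) = 1/√24 = 0.204124
80% ⇒ z* = 1.282; margin = 1.282·0.204124 = 0.261687
CI on z-scale: (-0.697298, -0.173924)
Back-transform: tanh(-0.697298) = -0.602650, tanh(-0.173924) = -0.172191

(-0.603, -0.172)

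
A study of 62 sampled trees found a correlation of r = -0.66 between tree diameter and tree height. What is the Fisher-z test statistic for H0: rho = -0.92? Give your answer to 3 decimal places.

Fisher z: atanh(-0.66) = -0.792814, atanh(-0.92) = -1.589027
z = (z_r − z_0)·√(n−3) = (-0.792814 − (-1.589027))·√59 = 0.796213 · 7.681146 = 6.116

6.116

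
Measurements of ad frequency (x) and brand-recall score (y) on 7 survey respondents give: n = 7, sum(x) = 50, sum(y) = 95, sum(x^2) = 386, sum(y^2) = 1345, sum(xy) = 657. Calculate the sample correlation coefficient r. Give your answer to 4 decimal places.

-0.5380

S_xy = nΣxy − ΣxΣy = 7·657 − 50·95 = 4599 − 4750 = -151
S_xx = nΣx² − (Σx)² = 7·386 − 50² = 2702 − 2500 = 202
S_yy = nΣy² − (Σy)² = 7·1345 − 95² = 9415 − 9025 = 390
r = S_xy / √(S_xx·S_yy) = -151 / √(202·390) = -151 / √78780 = -151 / 280.6778 = -0.5380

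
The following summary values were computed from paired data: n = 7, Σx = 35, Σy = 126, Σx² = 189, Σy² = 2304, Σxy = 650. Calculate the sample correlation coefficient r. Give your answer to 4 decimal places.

0.8909

S_xy = nΣxy − ΣxΣy = 7·650 − 35·126 = 4550 − 4410 = 140
S_xx = nΣx² − (Σx)² = 7·189 − 35² = 1323 − 1225 = 98
S_yy = nΣy² − (Σy)² = 7·2304 − 126² = 16128 − 15876 = 252
r = S_xy / √(S_xx·S_yy) = 140 / √(98·252) = 140 / √24696 = 140 / 157.1496 = 0.8909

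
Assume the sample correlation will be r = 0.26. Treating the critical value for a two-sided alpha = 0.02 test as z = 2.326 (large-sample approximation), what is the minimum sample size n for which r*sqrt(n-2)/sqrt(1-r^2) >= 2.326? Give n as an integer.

77

Need r·√(n−2)/√(1−r²) ≥ 2.326
√(n−2) ≥ 2.326·√(1−0.0676) / 0.26 = 2.326·0.965609 / 0.26 = 8.6385
n−2 ≥ 74.6237  ⇒  n ≥ 76.6237
Smallest integer n = 77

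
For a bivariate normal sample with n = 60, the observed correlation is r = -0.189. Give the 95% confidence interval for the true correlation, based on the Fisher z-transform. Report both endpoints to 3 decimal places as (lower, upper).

(-0.423, 0.068)

Fisher z: z_r = atanh(r) = ½·ln((1+(-0.189))/(1−(-0.189))) = -0.191300
SE(z) = 1/√(n−3) = 1/√57 = 0.132453
95% ⇒ z* = 1.960; margin = 1.960·0.132453 = 0.259608
CI on z-scale: (-0.450908, 0.068308)
Back-transform: tanh(-0.450908) = -0.422645, tanh(0.068308) = 0.068202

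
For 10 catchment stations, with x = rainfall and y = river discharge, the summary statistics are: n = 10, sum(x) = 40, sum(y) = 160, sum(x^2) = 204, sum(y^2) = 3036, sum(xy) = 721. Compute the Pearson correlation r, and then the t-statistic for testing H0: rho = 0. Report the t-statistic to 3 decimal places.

1.910

S_xy = nΣxy − ΣxΣy = 10·721 − 40·160 = 7210 − 6400 = 810
S_xx = nΣx² − (Σx)² = 10·204 − 40² = 2040 − 1600 = 440
S_yy = nΣy² − (Σy)² = 10·3036 − 160² = 30360 − 25600 = 4760
r = S_xy / √(S_xx·S_yy) = 810 / √(440·4760) = 810 / √2094400 = 810 / 1447.2042 = 0.5597
t = r·√(n−2)/√(1−r²) = 0.5597·√8 / √(1−0.313264) = 1.583071 / 0.828695 = 1.910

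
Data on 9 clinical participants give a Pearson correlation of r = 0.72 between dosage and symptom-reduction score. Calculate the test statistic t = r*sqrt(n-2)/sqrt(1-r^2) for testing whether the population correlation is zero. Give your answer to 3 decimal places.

t = r·√(n−2) / √(1−r²) with r = 0.72, n = 9
  = 0.72·√7 / √(1 − 0.5184)
  = 0.72·2.645751 / 0.693974
  = 1.904941 / 0.693974 = 2.745

2.745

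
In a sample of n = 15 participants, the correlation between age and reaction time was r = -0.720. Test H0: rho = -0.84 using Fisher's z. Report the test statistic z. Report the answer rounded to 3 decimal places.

Fisher z: atanh(-0.720) = -0.907645, atanh(-0.84) = -1.221174
z = (z_r − z_0)·√(n−3) = (-0.907645 − (-1.221174))·√12 = 0.313529 · 3.464102 = 1.086

1.086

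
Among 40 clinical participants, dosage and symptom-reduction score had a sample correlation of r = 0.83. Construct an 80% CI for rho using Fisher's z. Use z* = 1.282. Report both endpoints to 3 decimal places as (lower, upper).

(0.752, 0.885)

Fisher z: z_r = atanh(r) = ½·ln((1+0.83)/(1−0.83)) = 1.188136
SE(z) = 1/√(n−3) = 1/√37 = 0.164399
80% ⇒ z* = 1.282; margin = 1.282·0.164399 = 0.210760
CI on z-scale: (0.977376, 1.398896)
Back-transform: tanh(0.977376) = 0.751928, tanh(1.398896) = 0.885113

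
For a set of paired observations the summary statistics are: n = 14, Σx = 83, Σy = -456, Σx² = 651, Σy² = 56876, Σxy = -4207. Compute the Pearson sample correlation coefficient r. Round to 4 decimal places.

-0.5818

S_xy = nΣxy − ΣxΣy = 14·(-4207) − 83·(-456) = -58898 − (-37848) = -21050
S_xx = nΣx² − (Σx)² = 14·651 − 83² = 9114 − 6889 = 2225
S_yy = nΣy² − (Σy)² = 14·56876 − (-456)² = 796264 − 207936 = 588328
r = S_xy / √(S_xx·S_yy) = -21050 / √(2225·588328) = -21050 / √1309029800 = -21050 / 36180.5169 = -0.5818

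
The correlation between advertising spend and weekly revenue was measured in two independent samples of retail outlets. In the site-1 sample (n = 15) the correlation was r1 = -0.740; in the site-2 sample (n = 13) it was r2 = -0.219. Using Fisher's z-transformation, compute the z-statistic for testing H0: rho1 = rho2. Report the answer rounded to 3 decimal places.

z1 = atanh(-0.740) = -0.950479,  z2 = atanh(-0.219) = -0.222605
SE = √(1/(n1−3) + 1/(n2−3)) = √(1/12 + 1/10) = √(0.0833333 + 0.1000000) = √0.1833333 = 0.428174
z = (z1 − z2)/SE = (-0.950479 − (-0.222605)) / 0.428174 = -0.727874 / 0.428174 = -1.700

-1.700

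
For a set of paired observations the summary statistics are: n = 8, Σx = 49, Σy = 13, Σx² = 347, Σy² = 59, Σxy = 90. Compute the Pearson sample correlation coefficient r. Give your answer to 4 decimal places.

0.2462

Numerator: nΣxy − (Σx)(Σy) = 8·90 − (49)(13) = 83
Denominator: √[(nΣx²−(Σx)²)(nΣy²−(Σy)²)]
  nΣx²−(Σx)² = 8·347 − 2401 = 375;  nΣy²−(Σy)² = 8·59 − 169 = 303
  √(375·303) = √113625 = 337.0831
r = 83 / 337.0831 = 0.2462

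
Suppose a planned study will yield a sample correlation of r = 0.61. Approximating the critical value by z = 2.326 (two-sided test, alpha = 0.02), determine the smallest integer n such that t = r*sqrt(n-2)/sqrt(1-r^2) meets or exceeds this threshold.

12

r√(n−2)/√(1−r²) ≥ 2.326  ⇔  n−2 ≥ (2.326)²·(1−r²)/r²
(1−r²)/r² = (1−0.3721)/0.3721 = 1.6874
n ≥ 2 + 5.410276·1.6874 = 2 + 9.1293 = 11.1293
⌈11.1293⌉ = 12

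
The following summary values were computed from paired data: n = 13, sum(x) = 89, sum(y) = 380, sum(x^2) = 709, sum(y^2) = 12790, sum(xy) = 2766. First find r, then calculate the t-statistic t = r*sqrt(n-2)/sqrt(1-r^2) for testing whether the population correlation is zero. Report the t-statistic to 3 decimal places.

Numerator: nΣxy − (Σx)(Σy) = 13·2766 − (89)(380) = 2138
Denominator: √[(nΣx²−(Σx)²)(nΣy²−(Σy)²)]
  nΣx²−(Σx)² = 13·709 − 7921 = 1296;  nΣy²−(Σy)² = 13·12790 − 144400 = 21870
  √(1296·21870) = √28343520 = 5323.8633
r = 2138 / 5323.8633 = 0.4016
t = r·√(n−2)/√(1−r²) = 0.4016·√11 / √(1−0.161283) = 1.331957 / 0.915815 = 1.454

1.454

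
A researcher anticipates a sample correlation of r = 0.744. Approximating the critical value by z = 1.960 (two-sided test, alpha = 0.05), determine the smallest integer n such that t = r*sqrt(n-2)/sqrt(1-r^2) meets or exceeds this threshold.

6

Need r·√(n−2)/√(1−r²) ≥ 1.960
√(n−2) ≥ 1.960·√(1−0.553536) / 0.744 = 1.960·0.668180 / 0.744 = 1.7603
n−2 ≥ 3.0987  ⇒  n ≥ 5.0987
Smallest integer n = 6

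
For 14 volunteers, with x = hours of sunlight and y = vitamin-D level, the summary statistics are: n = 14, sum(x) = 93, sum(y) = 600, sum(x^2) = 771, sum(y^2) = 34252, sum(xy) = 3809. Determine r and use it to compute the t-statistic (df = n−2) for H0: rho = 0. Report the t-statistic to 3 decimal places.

-0.542

S_xy = nΣxy − ΣxΣy = 14·3809 − 93·600 = 53326 − 55800 = -2474
S_xx = nΣx² − (Σx)² = 14·771 − 93² = 10794 − 8649 = 2145
S_yy = nΣy² − (Σy)² = 14·34252 − 600² = 479528 − 360000 = 119528
r = S_xy / √(S_xx·S_yy) = -2474 / √(2145·119528) = -2474 / √256387560 = -2474 / 16012.1067 = -0.1545
t = r·√(n−2)/√(1−r²) = -0.1545·√12 / √(1−0.023870) = -0.535204 / 0.987993 = -0.542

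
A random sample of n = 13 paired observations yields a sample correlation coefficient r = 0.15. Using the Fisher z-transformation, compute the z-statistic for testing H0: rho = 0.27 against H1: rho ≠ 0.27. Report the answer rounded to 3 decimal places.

z_r = atanh(0.15) = 0.151140,  z_0 = atanh(0.27) = 0.276864
SE = 1/√(n−3) = 1/√10 = 0.316228
z = (z_r − z_0)/SE = (0.151140 − 0.276864) / 0.316228 = -0.125724 / 0.316228 = -0.398

-0.398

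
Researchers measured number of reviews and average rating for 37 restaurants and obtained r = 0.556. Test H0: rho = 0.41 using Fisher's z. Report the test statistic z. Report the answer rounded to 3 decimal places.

Fisher z: atanh(0.556) = 0.627025, atanh(0.41) = 0.435611
z = (z_r − z_0)·√(n−3) = (0.627025 − 0.435611)·√34 = 0.191414 · 5.830952 = 1.116

1.116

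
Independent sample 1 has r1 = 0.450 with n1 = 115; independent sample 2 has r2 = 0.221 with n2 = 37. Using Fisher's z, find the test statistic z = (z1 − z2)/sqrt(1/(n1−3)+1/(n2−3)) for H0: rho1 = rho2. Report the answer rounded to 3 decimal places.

z1 = atanh(0.450) = 0.484700,  z2 = atanh(0.221) = 0.224707
SE = √(1/(n1−3) + 1/(n2−3)) = √(1/112 + 1/34) = √(0.0089286 + 0.0294118) = √0.0383404 = 0.195807
z = (z1 − z2)/SE = (0.484700 − 0.224707) / 0.195807 = 0.259993 / 0.195807 = 1.328

1.328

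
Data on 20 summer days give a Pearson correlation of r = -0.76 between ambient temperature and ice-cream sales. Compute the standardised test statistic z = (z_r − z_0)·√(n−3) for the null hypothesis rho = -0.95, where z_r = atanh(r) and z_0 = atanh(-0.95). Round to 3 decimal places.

3.445

z_r = atanh(-0.76) = -0.996215,  z_0 = atanh(-0.95) = -1.831781
SE = 1/√(n−3) = 1/√17 = 0.242536
z = (z_r − z_0)/SE = (-0.996215 − (-1.831781)) / 0.242536 = 0.835566 / 0.242536 = 3.445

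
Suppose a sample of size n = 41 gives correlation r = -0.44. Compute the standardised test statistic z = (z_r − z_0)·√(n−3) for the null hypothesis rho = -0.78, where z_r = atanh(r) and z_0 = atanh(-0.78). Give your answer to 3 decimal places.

3.533

z_r = atanh(-0.44) = -0.472231,  z_0 = atanh(-0.78) = -1.045371
SE = 1/√(n−3) = 1/√38 = 0.162221
z = (z_r − z_0)/SE = (-0.472231 − (-1.045371)) / 0.162221 = 0.573140 / 0.162221 = 3.533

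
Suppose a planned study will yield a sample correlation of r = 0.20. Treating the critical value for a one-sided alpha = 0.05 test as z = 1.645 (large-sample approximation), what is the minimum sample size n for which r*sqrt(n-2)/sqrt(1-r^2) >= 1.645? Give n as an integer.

67

Need r·√(n−2)/√(1−r²) ≥ 1.645
√(n−2) ≥ 1.645·√(1−0.0400) / 0.20 = 1.645·0.979796 / 0.20 = 8.0588
n−2 ≥ 64.9443  ⇒  n ≥ 66.9443
Smallest integer n = 67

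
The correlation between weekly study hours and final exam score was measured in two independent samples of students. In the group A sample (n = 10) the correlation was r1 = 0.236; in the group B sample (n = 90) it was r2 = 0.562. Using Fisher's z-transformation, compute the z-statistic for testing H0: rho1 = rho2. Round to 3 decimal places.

-1.006

Fisher z-transforms: z1 = atanh(0.236) = 0.240534, z2 = atanh(0.562) = 0.635752; difference d = -0.395218
Var(d) = 1/7 + 1/87 = 0.1428571 + 0.0114943 = 0.1543514
z = d/√Var(d) = -0.395218 / √0.1543514 = -0.395218 / 0.392876 = -1.006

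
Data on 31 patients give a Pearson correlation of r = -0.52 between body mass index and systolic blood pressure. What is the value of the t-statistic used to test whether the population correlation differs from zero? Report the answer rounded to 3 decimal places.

-3.278

t = r·√(n−2) / √(1−r²) with r = -0.52, n = 31
  = -0.52·√29 / √(1 − 0.2704)
  = -0.52·5.385165 / 0.854166
  = -2.800286 / 0.854166 = -3.278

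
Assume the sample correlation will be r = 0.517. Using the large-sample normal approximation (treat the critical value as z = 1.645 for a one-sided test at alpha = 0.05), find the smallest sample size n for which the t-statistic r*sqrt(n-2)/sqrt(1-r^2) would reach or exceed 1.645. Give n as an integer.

Need r·√(n−2)/√(1−r²) ≥ 1.645
√(n−2) ≥ 1.645·√(1−0.267289) / 0.517 = 1.645·0.855985 / 0.517 = 2.7236
n−2 ≥ 7.4180  ⇒  n ≥ 9.4180
Smallest integer n = 10

10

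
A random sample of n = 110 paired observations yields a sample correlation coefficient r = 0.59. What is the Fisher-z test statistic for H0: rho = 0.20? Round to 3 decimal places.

Fisher z: atanh(0.59) = 0.677666, atanh(0.20) = 0.202733
z = (z_r − z_0)·√(n−3) = (0.677666 − 0.202733)·√107 = 0.474933 · 10.344080 = 4.913

4.913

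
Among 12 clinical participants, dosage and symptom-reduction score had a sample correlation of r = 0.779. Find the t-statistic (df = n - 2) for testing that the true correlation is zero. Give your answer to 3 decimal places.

3.929

1 − r² = 1 − 0.606841 = 0.393159;  √(1−r²) = 0.627024
√(n−2) = √10 = 3.162278
t = r·√(n−2)/√(1−r²) = 0.779 · 3.162278 / 0.627024 = 3.929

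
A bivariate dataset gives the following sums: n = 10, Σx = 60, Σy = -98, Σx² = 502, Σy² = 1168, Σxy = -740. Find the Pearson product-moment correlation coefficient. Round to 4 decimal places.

-0.8853

Numerator: nΣxy − (Σx)(Σy) = 10·(-740) − (60)(-98) = -1520
Denominator: √[(nΣx²−(Σx)²)(nΣy²−(Σy)²)]
  nΣx²−(Σx)² = 10·502 − 3600 = 1420;  nΣy²−(Σy)² = 10·1168 − 9604 = 2076
  √(1420·2076) = √2947920 = 1716.9508
r = -1520 / 1716.9508 = -0.8853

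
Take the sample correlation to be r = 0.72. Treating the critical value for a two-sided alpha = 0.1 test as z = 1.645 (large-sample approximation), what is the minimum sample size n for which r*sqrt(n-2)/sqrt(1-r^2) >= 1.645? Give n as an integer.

Need r·√(n−2)/√(1−r²) ≥ 1.645
√(n−2) ≥ 1.645·√(1−0.5184) / 0.72 = 1.645·0.693974 / 0.72 = 1.5855
n−2 ≥ 2.5138  ⇒  n ≥ 4.5138
Smallest integer n = 5

5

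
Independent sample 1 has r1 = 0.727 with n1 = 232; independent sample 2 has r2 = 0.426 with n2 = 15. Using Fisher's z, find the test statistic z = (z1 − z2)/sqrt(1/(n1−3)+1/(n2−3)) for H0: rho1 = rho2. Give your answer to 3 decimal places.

Fisher z-transforms: z1 = atanh(0.727) = 0.922335, z2 = atanh(0.426) = 0.455000; difference d = 0.467335
Var(d) = 1/229 + 1/12 = 0.0043668 + 0.0833333 = 0.0877001
z = d/√Var(d) = 0.467335 / √0.0877001 = 0.467335 / 0.296142 = 1.578

1.578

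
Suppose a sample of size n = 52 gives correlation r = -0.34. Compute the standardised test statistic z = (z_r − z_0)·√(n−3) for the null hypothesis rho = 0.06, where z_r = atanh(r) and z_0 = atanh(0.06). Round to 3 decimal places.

z_r = atanh(-0.34) = -0.354093,  z_0 = atanh(0.06) = 0.060072
SE = 1/√(n−3) = 1/√49 = 0.142857
z = (z_r − z_0)/SE = (-0.354093 − 0.060072) / 0.142857 = -0.414165 / 0.142857 = -2.899

-2.899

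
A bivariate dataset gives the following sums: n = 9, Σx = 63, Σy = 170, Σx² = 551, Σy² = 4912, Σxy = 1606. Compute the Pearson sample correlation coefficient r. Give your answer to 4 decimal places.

0.9617

Numerator: nΣxy − (Σx)(Σy) = 9·1606 − (63)(170) = 3744
Denominator: √[(nΣx²−(Σx)²)(nΣy²−(Σy)²)]
  nΣx²−(Σx)² = 9·551 − 3969 = 990;  nΣy²−(Σy)² = 9·4912 − 28900 = 15308
  √(990·15308) = √15154920 = 3892.9321
r = 3744 / 3892.9321 = 0.9617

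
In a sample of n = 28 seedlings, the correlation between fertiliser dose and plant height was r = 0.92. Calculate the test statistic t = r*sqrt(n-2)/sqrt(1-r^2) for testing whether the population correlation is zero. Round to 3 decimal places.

11.970

1 − r² = 1 − 0.8464 = 0.1536;  √(1−r²) = 0.391918
√(n−2) = √26 = 5.099020
t = r·√(n−2)/√(1−r²) = 0.92 · 5.099020 / 0.391918 = 11.970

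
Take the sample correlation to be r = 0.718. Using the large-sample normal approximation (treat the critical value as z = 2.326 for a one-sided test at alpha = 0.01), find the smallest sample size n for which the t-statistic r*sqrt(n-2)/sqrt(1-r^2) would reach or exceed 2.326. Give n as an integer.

r√(n−2)/√(1−r²) ≥ 2.326  ⇔  n−2 ≥ (2.326)²·(1−r²)/r²
(1−r²)/r² = (1−0.515524)/0.515524 = 0.9398
n ≥ 2 + 5.410276·0.9398 = 2 + 5.0846 = 7.0846
⌈7.0846⌉ = 8

8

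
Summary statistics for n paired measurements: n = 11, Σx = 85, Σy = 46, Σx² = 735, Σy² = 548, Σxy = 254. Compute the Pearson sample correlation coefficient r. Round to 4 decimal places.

S_xy = nΣxy − ΣxΣy = 11·254 − 85·46 = 2794 − 3910 = -1116
S_xx = nΣx² − (Σx)² = 11·735 − 85² = 8085 − 7225 = 860
S_yy = nΣy² − (Σy)² = 11·548 − 46² = 6028 − 2116 = 3912
r = S_xy / √(S_xx·S_yy) = -1116 / √(860·3912) = -1116 / √3364320 = -1116 / 1834.2083 = -0.6084

-0.6084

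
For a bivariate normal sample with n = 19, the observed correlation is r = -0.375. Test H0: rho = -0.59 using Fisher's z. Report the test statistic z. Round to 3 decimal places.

1.134

Fisher z: atanh(-0.375) = -0.394229, atanh(-0.59) = -0.677666
z = (z_r − z_0)·√(n−3) = (-0.394229 − (-0.677666))·√16 = 0.283437 · 4.000000 = 1.134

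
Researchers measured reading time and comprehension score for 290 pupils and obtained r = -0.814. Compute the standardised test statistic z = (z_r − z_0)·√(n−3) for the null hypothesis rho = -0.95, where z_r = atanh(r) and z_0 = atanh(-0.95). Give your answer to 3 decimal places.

11.740

Fisher z: atanh(-0.814) = -1.138771, atanh(-0.95) = -1.831781
z = (z_r − z_0)·√(n−3) = (-1.138771 − (-1.831781))·√287 = 0.693010 · 16.941074 = 11.740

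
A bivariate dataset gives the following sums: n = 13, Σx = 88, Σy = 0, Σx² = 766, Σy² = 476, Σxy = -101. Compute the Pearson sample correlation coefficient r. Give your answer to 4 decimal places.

Numerator: nΣxy − (Σx)(Σy) = 13·(-101) − (88)(0) = -1313
Denominator: √[(nΣx²−(Σx)²)(nΣy²−(Σy)²)]
  nΣx²−(Σx)² = 13·766 − 7744 = 2214;  nΣy²−(Σy)² = 13·476 − 0 = 6188
  √(2214·6188) = √13700232 = 3701.3824
r = -1313 / 3701.3824 = -0.3547

-0.3547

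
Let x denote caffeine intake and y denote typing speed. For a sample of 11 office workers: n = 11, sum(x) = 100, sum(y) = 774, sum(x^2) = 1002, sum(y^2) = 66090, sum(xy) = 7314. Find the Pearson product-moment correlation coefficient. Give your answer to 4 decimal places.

0.2671

Numerator: nΣxy − (Σx)(Σy) = 11·7314 − (100)(774) = 3054
Denominator: √[(nΣx²−(Σx)²)(nΣy²−(Σy)²)]
  nΣx²−(Σx)² = 11·1002 − 10000 = 1022;  nΣy²−(Σy)² = 11·66090 − 599076 = 127914
  √(1022·127914) = √130728108 = 11433.6393
r = 3054 / 11433.6393 = 0.2671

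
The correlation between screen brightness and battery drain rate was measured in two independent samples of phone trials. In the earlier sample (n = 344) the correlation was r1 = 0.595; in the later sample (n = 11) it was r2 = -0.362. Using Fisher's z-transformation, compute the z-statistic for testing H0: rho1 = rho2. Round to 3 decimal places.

z1 = atanh(0.595) = 0.685371,  z2 = atanh(-0.362) = -0.379186
SE = √(1/(n1−3) + 1/(n2−3)) = √(1/341 + 1/8) = √(0.0029326 + 0.1250000) = √0.1279326 = 0.357677
z = (z1 − z2)/SE = (0.685371 − (-0.379186)) / 0.357677 = 1.064557 / 0.357677 = 2.976

2.976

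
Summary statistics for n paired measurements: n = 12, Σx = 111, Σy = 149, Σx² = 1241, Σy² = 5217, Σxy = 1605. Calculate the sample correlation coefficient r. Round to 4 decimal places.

S_xy = nΣxy − ΣxΣy = 12·1605 − 111·149 = 19260 − 16539 = 2721
S_xx = nΣx² − (Σx)² = 12·1241 − 111² = 14892 − 12321 = 2571
S_yy = nΣy² − (Σy)² = 12·5217 − 149² = 62604 − 22201 = 40403
r = S_xy / √(S_xx·S_yy) = 2721 / √(2571·40403) = 2721 / √103876113 = 2721 / 10191.9632 = 0.2670

0.2670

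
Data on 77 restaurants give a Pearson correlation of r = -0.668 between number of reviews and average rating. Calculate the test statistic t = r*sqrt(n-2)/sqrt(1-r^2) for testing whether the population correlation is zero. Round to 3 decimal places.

1 − r² = 1 − 0.446224 = 0.553776;  √(1−r²) = 0.744161
√(n−2) = √75 = 8.660254
t = r·√(n−2)/√(1−r²) = -0.668 · 8.660254 / 0.744161 = -7.774

-7.774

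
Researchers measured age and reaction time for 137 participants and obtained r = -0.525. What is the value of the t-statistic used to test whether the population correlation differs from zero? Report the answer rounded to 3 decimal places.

-7.167

1 − r² = 1 − 0.275625 = 0.724375;  √(1−r²) = 0.851102
√(n−2) = √135 = 11.618950
t = r·√(n−2)/√(1−r²) = -0.525 · 11.618950 / 0.851102 = -7.167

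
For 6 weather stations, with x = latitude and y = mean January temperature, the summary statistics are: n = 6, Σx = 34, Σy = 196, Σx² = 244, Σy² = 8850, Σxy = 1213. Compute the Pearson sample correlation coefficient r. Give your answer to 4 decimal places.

0.2887

Numerator: nΣxy − (Σx)(Σy) = 6·1213 − (34)(196) = 614
Denominator: √[(nΣx²−(Σx)²)(nΣy²−(Σy)²)]
  nΣx²−(Σx)² = 6·244 − 1156 = 308;  nΣy²−(Σy)² = 6·8850 − 38416 = 14684
  √(308·14684) = √4522672 = 2126.6575
r = 614 / 2126.6575 = 0.2887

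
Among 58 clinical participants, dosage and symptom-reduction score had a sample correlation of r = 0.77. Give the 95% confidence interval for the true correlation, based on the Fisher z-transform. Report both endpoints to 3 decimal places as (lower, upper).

(0.639, 0.858)

Fisher z: z_r = atanh(r) = ½·ln((1+0.77)/(1−0.77)) = 1.020328
SE(z) = 1/√(n−3) = 1/√55 = 0.134840
95% ⇒ z* = 1.960; margin = 1.960·0.134840 = 0.264286
CI on z-scale: (0.756042, 1.284614)
Back-transform: tanh(0.756042) = 0.638740, tanh(1.284614) = 0.857709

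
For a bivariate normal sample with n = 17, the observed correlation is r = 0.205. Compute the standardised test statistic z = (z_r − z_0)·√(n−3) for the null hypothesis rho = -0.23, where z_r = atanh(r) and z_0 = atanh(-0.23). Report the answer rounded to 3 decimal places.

1.654

Fisher z: atanh(0.205) = 0.207946, atanh(-0.23) = -0.234189
z = (z_r − z_0)·√(n−3) = (0.207946 − (-0.234189))·√14 = 0.442135 · 3.741657 = 1.654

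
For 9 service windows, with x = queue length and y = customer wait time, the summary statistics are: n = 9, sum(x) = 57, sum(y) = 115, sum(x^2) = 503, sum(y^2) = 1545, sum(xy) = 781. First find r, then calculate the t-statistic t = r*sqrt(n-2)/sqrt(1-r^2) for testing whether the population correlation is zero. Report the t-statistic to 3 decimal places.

1.562

Numerator: nΣxy − (Σx)(Σy) = 9·781 − (57)(115) = 474
Denominator: √[(nΣx²−(Σx)²)(nΣy²−(Σy)²)]
  nΣx²−(Σx)² = 9·503 − 3249 = 1278;  nΣy²−(Σy)² = 9·1545 − 13225 = 680
  √(1278·680) = √869040 = 932.2231
r = 474 / 932.2231 = 0.5085
t = r·√(n−2)/√(1−r²) = 0.5085·√7 / √(1−0.258572) = 1.345365 / 0.861062 = 1.562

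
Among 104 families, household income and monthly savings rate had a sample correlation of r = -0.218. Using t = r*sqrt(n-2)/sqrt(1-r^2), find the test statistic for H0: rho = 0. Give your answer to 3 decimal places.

-2.256

1 − r² = 1 − 0.047524 = 0.952476;  √(1−r²) = 0.975949
√(n−2) = √102 = 10.099505
t = r·√(n−2)/√(1−r²) = -0.218 · 10.099505 / 0.975949 = -2.256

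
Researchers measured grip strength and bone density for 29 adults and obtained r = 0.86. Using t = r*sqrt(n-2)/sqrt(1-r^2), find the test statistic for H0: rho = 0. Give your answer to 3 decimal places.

8.757

t = r·√(n−2) / √(1−r²) with r = 0.86, n = 29
  = 0.86·√27 / √(1 − 0.7396)
  = 0.86·5.196152 / 0.510294
  = 4.468691 / 0.510294 = 8.757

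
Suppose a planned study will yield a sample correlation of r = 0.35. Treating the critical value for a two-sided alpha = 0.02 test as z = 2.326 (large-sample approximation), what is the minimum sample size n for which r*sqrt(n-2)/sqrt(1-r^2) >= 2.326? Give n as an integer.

41

Need r·√(n−2)/√(1−r²) ≥ 2.326
√(n−2) ≥ 2.326·√(1−0.1225) / 0.35 = 2.326·0.936750 / 0.35 = 6.2254
n−2 ≥ 38.7556  ⇒  n ≥ 40.7556
Smallest integer n = 41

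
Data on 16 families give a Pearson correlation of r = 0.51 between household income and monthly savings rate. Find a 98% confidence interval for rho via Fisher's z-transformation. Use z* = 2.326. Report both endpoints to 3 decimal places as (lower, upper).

Fisher z: z_r = atanh(r) = ½·ln((1+0.51)/(1−0.51)) = 0.562730
SE(z) = 1/√(n−3) = 1/√13 = 0.277350
98% ⇒ z* = 2.326; margin = 2.326·0.277350 = 0.645116
CI on z-scale: (-0.082386, 1.207846)
Back-transform: tanh(-0.082386) = -0.082200, tanh(1.207846) = 0.836032

(-0.082, 0.836)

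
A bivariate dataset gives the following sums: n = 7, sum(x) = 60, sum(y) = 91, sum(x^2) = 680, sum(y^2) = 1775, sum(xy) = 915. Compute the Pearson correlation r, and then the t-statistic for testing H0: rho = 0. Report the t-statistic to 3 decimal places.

1.068

S_xy = nΣxy − ΣxΣy = 7·915 − 60·91 = 6405 − 5460 = 945
S_xx = nΣx² − (Σx)² = 7·680 − 60² = 4760 − 3600 = 1160
S_yy = nΣy² − (Σy)² = 7·1775 − 91² = 12425 − 8281 = 4144
r = S_xy / √(S_xx·S_yy) = 945 / √(1160·4144) = 945 / √4807040 = 945 / 2192.4963 = 0.4310
t = r·√(n−2)/√(1−r²) = 0.4310·√5 / √(1−0.185761) = 0.963745 / 0.902352 = 1.068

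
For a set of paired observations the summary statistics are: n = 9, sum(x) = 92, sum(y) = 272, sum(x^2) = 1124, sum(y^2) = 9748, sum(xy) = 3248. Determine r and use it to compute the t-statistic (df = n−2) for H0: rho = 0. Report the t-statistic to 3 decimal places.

S_xy = nΣxy − ΣxΣy = 9·3248 − 92·272 = 29232 − 25024 = 4208
S_xx = nΣx² − (Σx)² = 9·1124 − 92² = 10116 − 8464 = 1652
S_yy = nΣy² − (Σy)² = 9·9748 − 272² = 87732 − 73984 = 13748
r = S_xy / √(S_xx·S_yy) = 4208 / √(1652·13748) = 4208 / √22711696 = 4208 / 4765.6790 = 0.8830
t = r·√(n−2)/√(1−r²) = 0.8830·√7 / √(1−0.779689) = 2.336198 / 0.469373 = 4.977

4.977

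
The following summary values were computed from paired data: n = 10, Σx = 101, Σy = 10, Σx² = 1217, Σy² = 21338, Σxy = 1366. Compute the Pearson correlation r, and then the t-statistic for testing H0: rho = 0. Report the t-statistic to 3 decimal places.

Numerator: nΣxy − (Σx)(Σy) = 10·1366 − (101)(10) = 12650
Denominator: √[(nΣx²−(Σx)²)(nΣy²−(Σy)²)]
  nΣx²−(Σx)² = 10·1217 − 10201 = 1969;  nΣy²−(Σy)² = 10·21338 − 100 = 213280
  √(1969·213280) = √419948320 = 20492.6406
r = 12650 / 20492.6406 = 0.6173
t = r·√(n−2)/√(1−r²) = 0.6173·√8 / √(1−0.381059) = 1.745988 / 0.786728 = 2.219

2.219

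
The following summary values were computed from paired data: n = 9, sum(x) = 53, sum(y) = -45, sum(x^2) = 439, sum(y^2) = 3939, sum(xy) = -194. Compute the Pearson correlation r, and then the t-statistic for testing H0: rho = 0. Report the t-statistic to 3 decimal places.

0.275

S_xy = nΣxy − ΣxΣy = 9·(-194) − 53·(-45) = -1746 − (-2385) = 639
S_xx = nΣx² − (Σx)² = 9·439 − 53² = 3951 − 2809 = 1142
S_yy = nΣy² − (Σy)² = 9·3939 − (-45)² = 35451 − 2025 = 33426
r = S_xy / √(S_xx·S_yy) = 639 / √(1142·33426) = 639 / √38172492 = 639 / 6178.3891 = 0.1034
t = r·√(n−2)/√(1−r²) = 0.1034·√7 / √(1−0.010692) = 0.273571 / 0.994640 = 0.275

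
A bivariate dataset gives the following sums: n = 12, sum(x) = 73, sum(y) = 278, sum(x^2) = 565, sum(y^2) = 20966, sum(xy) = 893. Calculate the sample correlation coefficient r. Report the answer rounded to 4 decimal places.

-0.6023

Numerator: nΣxy − (Σx)(Σy) = 12·893 − (73)(278) = -9578
Denominator: √[(nΣx²−(Σx)²)(nΣy²−(Σy)²)]
  nΣx²−(Σx)² = 12·565 − 5329 = 1451;  nΣy²−(Σy)² = 12·20966 − 77284 = 174308
  √(1451·174308) = √252920908 = 15903.4873
r = -9578 / 15903.4873 = -0.6023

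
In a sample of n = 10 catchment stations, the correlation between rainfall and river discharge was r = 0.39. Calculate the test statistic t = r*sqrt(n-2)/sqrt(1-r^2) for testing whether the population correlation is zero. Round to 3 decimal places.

1 − r² = 1 − 0.1521 = 0.8479;  √(1−r²) = 0.920815
√(n−2) = √8 = 2.828427
t = r·√(n−2)/√(1−r²) = 0.39 · 2.828427 / 0.920815 = 1.198

1.198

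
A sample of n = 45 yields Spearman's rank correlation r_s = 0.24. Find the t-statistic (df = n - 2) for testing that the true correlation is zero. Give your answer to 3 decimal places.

1 − r_s² = 1 − 0.0576 = 0.9424;  √(1−r_s²) = 0.970773
√(n−2) = √43 = 6.557439
t = r_s·√(n−2)/√(1−r_s²) = 0.24 · 6.557439 / 0.970773 = 1.621

1.621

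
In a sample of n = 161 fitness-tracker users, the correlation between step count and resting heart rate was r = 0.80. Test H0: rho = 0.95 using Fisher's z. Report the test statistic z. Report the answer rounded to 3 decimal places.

-9.216

z_r = atanh(0.80) = 1.098612,  z_0 = atanh(0.95) = 1.831781
SE = 1/√(n−3) = 1/√158 = 0.079556
z = (z_r − z_0)/SE = (1.098612 − 1.831781) / 0.079556 = -0.733169 / 0.079556 = -9.216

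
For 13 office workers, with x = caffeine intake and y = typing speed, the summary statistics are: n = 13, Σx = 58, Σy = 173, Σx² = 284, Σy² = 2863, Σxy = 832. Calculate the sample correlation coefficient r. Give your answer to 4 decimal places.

0.5057

S_xy = nΣxy − ΣxΣy = 13·832 − 58·173 = 10816 − 10034 = 782
S_xx = nΣx² − (Σx)² = 13·284 − 58² = 3692 − 3364 = 328
S_yy = nΣy² − (Σy)² = 13·2863 − 173² = 37219 − 29929 = 7290
r = S_xy / √(S_xx·S_yy) = 782 / √(328·7290) = 782 / √2391120 = 782 / 1546.3247 = 0.5057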